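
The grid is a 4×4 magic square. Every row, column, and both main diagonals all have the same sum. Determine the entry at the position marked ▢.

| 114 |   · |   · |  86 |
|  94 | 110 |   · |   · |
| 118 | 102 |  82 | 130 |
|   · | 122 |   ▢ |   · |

Row 3 is complete and sums to 432; that is the magic constant.
Column 1 needs 432; the known cells sum to 326, so (4,1) = 106.
Column 2: 110 + 102 + 122 + ? = 432, so (1,2) = 98.
From main diagonal, 432 − (114 + 110 + 82) gives (4,4) = 126.
Anti-diagonal must total 432; the given cells sum to 294, so (2,3) = 138.
Row 1: 114 + 98 + 86 + ? = 432, so (1,3) = 134.
Row 2 needs 432; the known cells sum to 342, so (2,4) = 90.
Row 4: 106 + 122 + 126 + ? = 432, so (4,3) = 78.

78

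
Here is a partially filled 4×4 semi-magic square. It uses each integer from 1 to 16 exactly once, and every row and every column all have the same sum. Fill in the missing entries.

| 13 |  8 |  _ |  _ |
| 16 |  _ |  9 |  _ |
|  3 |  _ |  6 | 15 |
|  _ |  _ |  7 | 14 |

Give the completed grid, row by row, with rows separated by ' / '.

13 8 12 1 / 16 5 9 4 / 3 10 6 15 / 2 11 7 14

The entries are 1 through 16, which sum to 136, so each line sums to 136/4 = 34.
The remaining cell in row 3 is (3,2) = 34 − 24 = 10.
From column 1, 34 − (13 + 16 + 3) gives (4,1) = 2.
Column 3 must total 34; the given cells sum to 22, so (1,3) = 12.
From row 1, 34 − (13 + 8 + 12) gives (1,4) = 1.
From row 4, 34 − (2 + 7 + 14) gives (4,2) = 11.
Column 2 must total 34; the given cells sum to 29, so (2,2) = 5.
The remaining cell in column 4 is (2,4) = 34 − 30 = 4.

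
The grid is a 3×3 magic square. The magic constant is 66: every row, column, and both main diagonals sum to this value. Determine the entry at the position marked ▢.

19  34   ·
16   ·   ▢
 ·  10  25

28

Row 1 needs 66; the known cells sum to 53, so (1,3) = 13.
The remaining cell in row 3 is (3,1) = 66 − 35 = 31.
From column 2, 66 − (34 + 10) gives (2,2) = 22.
Column 3 needs 66; the known cells sum to 38, so (2,3) = 28.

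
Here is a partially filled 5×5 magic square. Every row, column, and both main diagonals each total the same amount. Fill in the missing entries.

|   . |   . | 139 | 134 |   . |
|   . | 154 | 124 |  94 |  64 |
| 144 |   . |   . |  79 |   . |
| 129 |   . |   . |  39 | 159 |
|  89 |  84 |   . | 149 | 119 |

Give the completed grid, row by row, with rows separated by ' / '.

Column 4 is already complete: 134 + 94 + 79 + 39 + 149 = 495, so that is the magic constant.
From row 2, 495 − (154 + 124 + 94 + 64) gives (2,1) = 59.
Row 5 needs 495; the known cells sum to 441, so (5,3) = 54.
Column 1 must total 495; the given cells sum to 421, so (1,1) = 74.
The remaining cell in main diagonal is (3,3) = 495 − 386 = 109.
Column 3 needs 495; the known cells sum to 426, so (4,3) = 69.
The remaining cell in row 4 is (4,2) = 495 − 396 = 99.
Anti-diagonal needs 495; the known cells sum to 391, so (1,5) = 104.
The remaining cell in row 1 is (1,2) = 495 − 451 = 44.
Column 2 needs 495; the known cells sum to 381, so (3,2) = 114.
The remaining cell in column 5 is (3,5) = 495 − 446 = 49.

74 44 139 134 104 / 59 154 124 94 64 / 144 114 109 79 49 / 129 99 69 39 159 / 89 84 54 149 119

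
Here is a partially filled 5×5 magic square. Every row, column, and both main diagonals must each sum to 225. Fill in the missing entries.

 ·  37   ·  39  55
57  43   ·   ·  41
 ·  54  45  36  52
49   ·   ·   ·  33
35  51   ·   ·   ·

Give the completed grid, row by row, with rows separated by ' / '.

46 37 48 39 55 / 57 43 34 50 41 / 38 54 45 36 52 / 49 40 56 47 33 / 35 51 42 53 44

Row 3 needs 225; the known cells sum to 187, so (3,1) = 38.
Using column 1: 57 + 38 + 49 + 35 + ? → (1,1) = 225 − 179 = 46.
The remaining cell in column 2 is (4,2) = 225 − 185 = 40.
From column 5, 225 − (55 + 41 + 52 + 33) gives (5,5) = 44.
The remaining cell in main diagonal is (4,4) = 225 − 178 = 47.
Anti-diagonal needs 225; the known cells sum to 175, so (2,4) = 50.
Row 1 must total 225; the given cells sum to 177, so (1,3) = 48.
Row 2 needs 225; the known cells sum to 191, so (2,3) = 34.
Row 4 must total 225; the given cells sum to 169, so (4,3) = 56.
Column 3 must total 225; the given cells sum to 183, so (5,3) = 42.
From column 4, 225 − (39 + 50 + 36 + 47) gives (5,4) = 53.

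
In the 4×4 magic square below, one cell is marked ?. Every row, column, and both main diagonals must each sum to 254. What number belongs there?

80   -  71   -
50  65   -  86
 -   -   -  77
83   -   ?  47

Row 2 must total 254; the given cells sum to 201, so (2,3) = 53.
Using column 1: 80 + 50 + 83 + ? → (3,1) = 254 − 213 = 41.
Using column 4: 86 + 77 + 47 + ? → (1,4) = 254 − 210 = 44.
Main diagonal must total 254; the given cells sum to 192, so (3,3) = 62.
The remaining cell in anti-diagonal is (3,2) = 254 − 180 = 74.
Row 1 must total 254; the given cells sum to 195, so (1,2) = 59.
From column 2, 254 − (59 + 65 + 74) gives (4,2) = 56.
Using column 3: 71 + 53 + 62 + ? → (4,3) = 254 − 186 = 68.

68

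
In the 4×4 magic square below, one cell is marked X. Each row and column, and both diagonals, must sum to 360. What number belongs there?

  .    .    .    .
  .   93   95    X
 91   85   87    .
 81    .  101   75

89

Row 3 must total 360; the given cells sum to 263, so (3,4) = 97.
Row 4 must total 360; the given cells sum to 257, so (4,2) = 103.
Column 2 needs 360; the known cells sum to 281, so (1,2) = 79.
Column 3: 95 + 87 + 101 + ? = 360, so (1,3) = 77.
Using main diagonal: 93 + 87 + 75 + ? → (1,1) = 360 − 255 = 105.
Anti-diagonal needs 360; the known cells sum to 261, so (1,4) = 99.
Column 1 needs 360; the known cells sum to 277, so (2,1) = 83.
Using column 4: 99 + 97 + 75 + ? → (2,4) = 360 − 271 = 89.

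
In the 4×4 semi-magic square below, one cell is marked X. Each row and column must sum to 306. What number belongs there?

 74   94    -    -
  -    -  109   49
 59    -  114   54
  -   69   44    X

104

The remaining cell in row 3 is (3,2) = 306 − 227 = 79.
Column 2: 94 + 79 + 69 + ? = 306, so (2,2) = 64.
Using column 3: 109 + 114 + 44 + ? → (1,3) = 306 − 267 = 39.
From row 1, 306 − (74 + 94 + 39) gives (1,4) = 99.
From row 2, 306 − (64 + 109 + 49) gives (2,1) = 84.
Column 1 needs 306; the known cells sum to 217, so (4,1) = 89.
Column 4 needs 306; the known cells sum to 202, so (4,4) = 104.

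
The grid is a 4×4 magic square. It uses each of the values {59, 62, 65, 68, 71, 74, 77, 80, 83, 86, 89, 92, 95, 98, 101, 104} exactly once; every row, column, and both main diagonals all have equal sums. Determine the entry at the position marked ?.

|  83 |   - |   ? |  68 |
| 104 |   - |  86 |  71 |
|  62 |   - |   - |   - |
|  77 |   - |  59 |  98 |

The 16 entries sum to 1304, so each line sums to 1304/4 = 326.
From row 2, 326 − (104 + 86 + 71) gives (2,2) = 65.
Using row 4: 77 + 59 + 98 + ? → (4,2) = 326 − 234 = 92.
Using column 4: 68 + 71 + 98 + ? → (3,4) = 326 − 237 = 89.
Main diagonal must total 326; the given cells sum to 246, so (3,3) = 80.
From anti-diagonal, 326 − (68 + 86 + 77) gives (3,2) = 95.
Column 2 must total 326; the given cells sum to 252, so (1,2) = 74.
Column 3: 86 + 80 + 59 + ? = 326, so (1,3) = 101.

101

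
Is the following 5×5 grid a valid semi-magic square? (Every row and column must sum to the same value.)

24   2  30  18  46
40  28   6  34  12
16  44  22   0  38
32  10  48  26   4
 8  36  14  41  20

No — column 1 sums to 120 but row 5 sums to 119.

Row 1: 24 + 2 + 30 + 18 + 46 = 120.
Row 2: 40 + 28 + 6 + 34 + 12 = 120.
Row 3: 16 + 44 + 22 + 0 + 38 = 120.
Row 4: 32 + 10 + 48 + 26 + 4 = 120.
Row 5: 8 + 36 + 14 + 41 + 20 = 119.
Column 1: 24 + 40 + 16 + 32 + 8 = 120.
Column 2: 2 + 28 + 44 + 10 + 36 = 120.
Column 3: 30 + 6 + 22 + 48 + 14 = 120.
Column 4: 18 + 34 + 0 + 26 + 41 = 119.
Column 5: 46 + 12 + 38 + 4 + 20 = 120.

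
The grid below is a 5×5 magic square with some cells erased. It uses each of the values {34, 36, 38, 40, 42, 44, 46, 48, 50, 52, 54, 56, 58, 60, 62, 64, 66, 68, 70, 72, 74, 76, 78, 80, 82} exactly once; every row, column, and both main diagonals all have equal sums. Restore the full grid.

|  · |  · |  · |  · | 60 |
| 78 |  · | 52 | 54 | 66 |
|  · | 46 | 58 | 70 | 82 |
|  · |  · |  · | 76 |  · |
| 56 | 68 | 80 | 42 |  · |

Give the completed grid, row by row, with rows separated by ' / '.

72 74 36 48 60 / 78 40 52 54 66 / 34 46 58 70 82 / 50 62 64 76 38 / 56 68 80 42 44

The 25 entries sum to 1450, so each line sums to 1450/5 = 290.
From row 2, 290 − (78 + 52 + 54 + 66) gives (2,2) = 40.
Row 3: 46 + 58 + 70 + 82 + ? = 290, so (3,1) = 34.
Row 5 needs 290; the known cells sum to 246, so (5,5) = 44.
Column 4 needs 290; the known cells sum to 242, so (1,4) = 48.
Using column 5: 60 + 66 + 82 + 44 + ? → (4,5) = 290 − 252 = 38.
Main diagonal: 40 + 58 + 76 + 44 + ? = 290, so (1,1) = 72.
Anti-diagonal: 60 + 54 + 58 + 56 + ? = 290, so (4,2) = 62.
Using column 1: 72 + 78 + 34 + 56 + ? → (4,1) = 290 − 240 = 50.
Using column 2: 40 + 46 + 62 + 68 + ? → (1,2) = 290 − 216 = 74.
Using row 1: 72 + 74 + 48 + 60 + ? → (1,3) = 290 − 254 = 36.
From row 4, 290 − (50 + 62 + 76 + 38) gives (4,3) = 64.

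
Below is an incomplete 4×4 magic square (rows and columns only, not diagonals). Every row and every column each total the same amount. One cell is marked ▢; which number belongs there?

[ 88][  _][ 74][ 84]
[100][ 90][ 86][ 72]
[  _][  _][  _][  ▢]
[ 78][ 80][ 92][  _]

Row 2 is complete and sums to 348; that is the magic constant.
Row 1: 88 + 74 + 84 + ? = 348, so (1,2) = 102.
From row 4, 348 − (78 + 80 + 92) gives (4,4) = 98.
From column 1, 348 − (88 + 100 + 78) gives (3,1) = 82.
The remaining cell in column 2 is (3,2) = 348 − 272 = 76.
Column 3 must total 348; the given cells sum to 252, so (3,3) = 96.
Using column 4: 84 + 72 + 98 + ? → (3,4) = 348 − 254 = 94.

94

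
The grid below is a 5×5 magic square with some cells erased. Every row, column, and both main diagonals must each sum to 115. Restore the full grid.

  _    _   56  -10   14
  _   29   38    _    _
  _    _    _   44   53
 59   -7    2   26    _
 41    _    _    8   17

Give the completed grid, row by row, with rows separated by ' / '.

The remaining cell in row 4 is (4,5) = 115 − 80 = 35.
Column 4 must total 115; the given cells sum to 68, so (2,4) = 47.
Column 5 must total 115; the given cells sum to 119, so (2,5) = -4.
From anti-diagonal, 115 − (14 + 47 + (-7) + 41) gives (3,3) = 20.
Row 2: 29 + 38 + 47 + (-4) + ? = 115, so (2,1) = 5.
Column 3 needs 115; the known cells sum to 116, so (5,3) = -1.
Main diagonal needs 115; the known cells sum to 92, so (1,1) = 23.
Row 1 must total 115; the given cells sum to 83, so (1,2) = 32.
Row 5: 41 + (-1) + 8 + 17 + ? = 115, so (5,2) = 50.
From column 1, 115 − (23 + 5 + 59 + 41) gives (3,1) = -13.
Using column 2: 32 + 29 + (-7) + 50 + ? → (3,2) = 115 − 104 = 11.

23 32 56 -10 14 / 5 29 38 47 -4 / -13 11 20 44 53 / 59 -7 2 26 35 / 41 50 -1 8 17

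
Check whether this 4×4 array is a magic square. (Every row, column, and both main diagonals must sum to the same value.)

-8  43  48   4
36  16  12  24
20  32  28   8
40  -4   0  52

No — main diagonal sums to 88 but row 1 sums to 87.

Row 1: -8 + 43 + 48 + 4 = 87.
Row 2: 36 + 16 + 12 + 24 = 88.
Row 3: 20 + 32 + 28 + 8 = 88.
Row 4: 40 + (-4) + 0 + 52 = 88.
Column 1: -8 + 36 + 20 + 40 = 88.
Column 2: 43 + 16 + 32 + (-4) = 87.
Column 3: 48 + 12 + 28 + 0 = 88.
Column 4: 4 + 24 + 8 + 52 = 88.
Main diagonal: -8 + 16 + 28 + 52 = 88.
Anti-diagonal: 4 + 12 + 32 + 40 = 88.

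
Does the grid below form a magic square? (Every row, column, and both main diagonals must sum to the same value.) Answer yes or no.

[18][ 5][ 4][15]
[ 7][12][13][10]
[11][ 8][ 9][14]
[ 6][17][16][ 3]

Yes

Row 1: 18 + 5 + 4 + 15 = 42.
Row 2: 7 + 12 + 13 + 10 = 42.
Row 3: 11 + 8 + 9 + 14 = 42.
Row 4: 6 + 17 + 16 + 3 = 42.
Column 1: 18 + 7 + 11 + 6 = 42.
Column 2: 5 + 12 + 8 + 17 = 42.
Column 3: 4 + 13 + 9 + 16 = 42.
Column 4: 15 + 10 + 14 + 3 = 42.
Main diagonal: 18 + 12 + 9 + 3 = 42.
Anti-diagonal: 15 + 13 + 8 + 6 = 42.
All lines sum to 42.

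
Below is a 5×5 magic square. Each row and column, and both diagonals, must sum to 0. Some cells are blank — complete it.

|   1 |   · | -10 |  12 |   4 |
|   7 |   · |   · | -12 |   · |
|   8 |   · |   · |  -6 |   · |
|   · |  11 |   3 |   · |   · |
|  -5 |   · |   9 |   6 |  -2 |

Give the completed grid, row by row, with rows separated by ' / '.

Row 1 needs 0; the known cells sum to 7, so (1,2) = -7.
The remaining cell in row 5 is (5,2) = 0 − 8 = -8.
Column 1: 1 + 7 + 8 + (-5) + ? = 0, so (4,1) = -11.
Using column 4: 12 + (-12) + (-6) + 6 + ? → (4,4) = 0 − 0 = 0.
From anti-diagonal, 0 − (4 + (-12) + 11 + (-5)) gives (3,3) = 2.
Row 4 must total 0; the given cells sum to 3, so (4,5) = -3.
The remaining cell in column 3 is (2,3) = 0 − 4 = -4.
Main diagonal needs 0; the known cells sum to 1, so (2,2) = -1.
Row 2 must total 0; the given cells sum to -10, so (2,5) = 10.
Column 2 must total 0; the given cells sum to -5, so (3,2) = 5.
From column 5, 0 − (4 + 10 + (-3) + (-2)) gives (3,5) = -9.

1 -7 -10 12 4 / 7 -1 -4 -12 10 / 8 5 2 -6 -9 / -11 11 3 0 -3 / -5 -8 9 6 -2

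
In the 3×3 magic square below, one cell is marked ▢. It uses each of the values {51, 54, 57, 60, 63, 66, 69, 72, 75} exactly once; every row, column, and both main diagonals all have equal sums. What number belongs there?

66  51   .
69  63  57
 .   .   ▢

60

The 9 entries sum to 567, so each line sums to 567/3 = 189.
Row 1 needs 189; the known cells sum to 117, so (1,3) = 72.
Column 1: 66 + 69 + ? = 189, so (3,1) = 54.
The remaining cell in column 2 is (3,2) = 189 − 114 = 75.
Column 3 needs 189; the known cells sum to 129, so (3,3) = 60.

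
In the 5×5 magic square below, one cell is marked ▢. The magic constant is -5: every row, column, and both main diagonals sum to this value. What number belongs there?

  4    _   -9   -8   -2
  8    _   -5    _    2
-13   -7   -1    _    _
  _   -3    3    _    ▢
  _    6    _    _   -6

-10

Using row 1: 4 + (-9) + (-8) + (-2) + ? → (1,2) = -5 − (-15) = 10.
From column 2, -5 − (10 + (-7) + (-3) + 6) gives (2,2) = -11.
Column 3 needs -5; the known cells sum to -12, so (5,3) = 7.
The remaining cell in main diagonal is (4,4) = -5 − (-14) = 9.
The remaining cell in row 2 is (2,4) = -5 − (-6) = 1.
Anti-diagonal must total -5; the given cells sum to -5, so (5,1) = 0.
The remaining cell in row 5 is (5,4) = -5 − 7 = -12.
Column 1: 4 + 8 + (-13) + 0 + ? = -5, so (4,1) = -4.
Column 4 must total -5; the given cells sum to -10, so (3,4) = 5.
Row 3 must total -5; the given cells sum to -16, so (3,5) = 11.
Row 4 needs -5; the known cells sum to 5, so (4,5) = -10.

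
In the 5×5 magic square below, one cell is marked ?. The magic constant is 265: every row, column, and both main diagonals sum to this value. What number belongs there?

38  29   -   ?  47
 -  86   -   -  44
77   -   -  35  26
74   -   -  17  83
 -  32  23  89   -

From column 5, 265 − (47 + 44 + 26 + 83) gives (5,5) = 65.
The remaining cell in main diagonal is (3,3) = 265 − 206 = 59.
From row 3, 265 − (77 + 59 + 35 + 26) gives (3,2) = 68.
The remaining cell in row 5 is (5,1) = 265 − 209 = 56.
Column 1 needs 265; the known cells sum to 245, so (2,1) = 20.
Column 2 must total 265; the given cells sum to 215, so (4,2) = 50.
Anti-diagonal: 47 + 59 + 50 + 56 + ? = 265, so (2,4) = 53.
From row 2, 265 − (20 + 86 + 53 + 44) gives (2,3) = 62.
Using row 4: 74 + 50 + 17 + 83 + ? → (4,3) = 265 − 224 = 41.
Using column 3: 62 + 59 + 41 + 23 + ? → (1,3) = 265 − 185 = 80.
Column 4 needs 265; the known cells sum to 194, so (1,4) = 71.

71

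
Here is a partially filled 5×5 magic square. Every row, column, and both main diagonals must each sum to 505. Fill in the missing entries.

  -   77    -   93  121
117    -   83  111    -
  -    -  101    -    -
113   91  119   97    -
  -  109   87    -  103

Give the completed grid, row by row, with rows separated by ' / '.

99 77 115 93 121 / 117 105 83 111 89 / 95 123 101 79 107 / 113 91 119 97 85 / 81 109 87 125 103

Row 4: 113 + 91 + 119 + 97 + ? = 505, so (4,5) = 85.
The remaining cell in column 3 is (1,3) = 505 − 390 = 115.
Anti-diagonal must total 505; the given cells sum to 424, so (5,1) = 81.
The remaining cell in row 1 is (1,1) = 505 − 406 = 99.
The remaining cell in row 5 is (5,4) = 505 − 380 = 125.
Using column 1: 99 + 117 + 113 + 81 + ? → (3,1) = 505 − 410 = 95.
The remaining cell in column 4 is (3,4) = 505 − 426 = 79.
Using main diagonal: 99 + 101 + 97 + 103 + ? → (2,2) = 505 − 400 = 105.
Row 2 needs 505; the known cells sum to 416, so (2,5) = 89.
Column 2: 77 + 105 + 91 + 109 + ? = 505, so (3,2) = 123.
Column 5 must total 505; the given cells sum to 398, so (3,5) = 107.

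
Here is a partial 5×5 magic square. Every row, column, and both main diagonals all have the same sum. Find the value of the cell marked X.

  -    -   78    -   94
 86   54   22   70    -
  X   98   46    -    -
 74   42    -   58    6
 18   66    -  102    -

Anti-diagonal is complete and sums to 270; that is the magic constant.
Row 2 needs 270; the known cells sum to 232, so (2,5) = 38.
Row 4 must total 270; the given cells sum to 180, so (4,3) = 90.
Column 2 needs 270; the known cells sum to 260, so (1,2) = 10.
Column 3 needs 270; the known cells sum to 236, so (5,3) = 34.
From row 5, 270 − (18 + 66 + 34 + 102) gives (5,5) = 50.
Column 5 needs 270; the known cells sum to 188, so (3,5) = 82.
Main diagonal needs 270; the known cells sum to 208, so (1,1) = 62.
Row 1 must total 270; the given cells sum to 244, so (1,4) = 26.
From column 1, 270 − (62 + 86 + 74 + 18) gives (3,1) = 30.

30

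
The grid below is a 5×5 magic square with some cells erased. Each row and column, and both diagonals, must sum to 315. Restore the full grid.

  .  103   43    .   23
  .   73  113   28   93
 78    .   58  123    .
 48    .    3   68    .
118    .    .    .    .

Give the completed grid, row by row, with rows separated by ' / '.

63 103 43 83 23 / 8 73 113 28 93 / 78 18 58 123 38 / 48 88 3 68 108 / 118 33 98 13 53

Row 2 needs 315; the known cells sum to 307, so (2,1) = 8.
Column 1 needs 315; the known cells sum to 252, so (1,1) = 63.
The remaining cell in column 3 is (5,3) = 315 − 217 = 98.
Using main diagonal: 63 + 73 + 58 + 68 + ? → (5,5) = 315 − 262 = 53.
Using anti-diagonal: 23 + 28 + 58 + 118 + ? → (4,2) = 315 − 227 = 88.
The remaining cell in row 1 is (1,4) = 315 − 232 = 83.
Row 4 must total 315; the given cells sum to 207, so (4,5) = 108.
From column 4, 315 − (83 + 28 + 123 + 68) gives (5,4) = 13.
Column 5: 23 + 93 + 108 + 53 + ? = 315, so (3,5) = 38.
From row 3, 315 − (78 + 58 + 123 + 38) gives (3,2) = 18.
Row 5 must total 315; the given cells sum to 282, so (5,2) = 33.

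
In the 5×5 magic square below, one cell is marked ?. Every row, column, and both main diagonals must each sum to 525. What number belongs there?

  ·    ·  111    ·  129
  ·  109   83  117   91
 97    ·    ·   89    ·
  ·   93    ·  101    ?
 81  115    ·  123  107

85

From row 2, 525 − (109 + 83 + 117 + 91) gives (2,1) = 125.
The remaining cell in row 5 is (5,3) = 525 − 426 = 99.
Column 4 must total 525; the given cells sum to 430, so (1,4) = 95.
Anti-diagonal must total 525; the given cells sum to 420, so (3,3) = 105.
Using column 3: 111 + 83 + 105 + 99 + ? → (4,3) = 525 − 398 = 127.
Main diagonal must total 525; the given cells sum to 422, so (1,1) = 103.
Using row 1: 103 + 111 + 95 + 129 + ? → (1,2) = 525 − 438 = 87.
Column 1: 103 + 125 + 97 + 81 + ? = 525, so (4,1) = 119.
Column 2 must total 525; the given cells sum to 404, so (3,2) = 121.
Row 3 needs 525; the known cells sum to 412, so (3,5) = 113.
Row 4: 119 + 93 + 127 + 101 + ? = 525, so (4,5) = 85.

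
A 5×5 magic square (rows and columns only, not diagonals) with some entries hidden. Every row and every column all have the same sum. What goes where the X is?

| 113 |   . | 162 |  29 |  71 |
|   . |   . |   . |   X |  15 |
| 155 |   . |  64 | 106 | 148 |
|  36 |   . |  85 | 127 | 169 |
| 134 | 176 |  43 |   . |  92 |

183

Column 5 is complete and sums to 495; that is the magic constant.
The remaining cell in row 1 is (1,2) = 495 − 375 = 120.
Row 3: 155 + 64 + 106 + 148 + ? = 495, so (3,2) = 22.
Row 4: 36 + 85 + 127 + 169 + ? = 495, so (4,2) = 78.
Row 5: 134 + 176 + 43 + 92 + ? = 495, so (5,4) = 50.
The remaining cell in column 1 is (2,1) = 495 − 438 = 57.
Column 2: 120 + 22 + 78 + 176 + ? = 495, so (2,2) = 99.
From column 3, 495 − (162 + 64 + 85 + 43) gives (2,3) = 141.
The remaining cell in column 4 is (2,4) = 495 − 312 = 183.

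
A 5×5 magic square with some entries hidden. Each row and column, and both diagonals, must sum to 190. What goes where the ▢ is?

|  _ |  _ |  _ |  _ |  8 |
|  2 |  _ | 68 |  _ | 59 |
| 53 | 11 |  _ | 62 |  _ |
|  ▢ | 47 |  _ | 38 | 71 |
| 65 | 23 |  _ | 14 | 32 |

Row 5: 65 + 23 + 14 + 32 + ? = 190, so (5,3) = 56.
From column 5, 190 − (8 + 59 + 71 + 32) gives (3,5) = 20.
From row 3, 190 − (53 + 11 + 62 + 20) gives (3,3) = 44.
Anti-diagonal must total 190; the given cells sum to 164, so (2,4) = 26.
The remaining cell in row 2 is (2,2) = 190 − 155 = 35.
Column 2: 35 + 11 + 47 + 23 + ? = 190, so (1,2) = 74.
Using column 4: 26 + 62 + 38 + 14 + ? → (1,4) = 190 − 140 = 50.
Using main diagonal: 35 + 44 + 38 + 32 + ? → (1,1) = 190 − 149 = 41.
Row 1: 41 + 74 + 50 + 8 + ? = 190, so (1,3) = 17.
Using column 1: 41 + 2 + 53 + 65 + ? → (4,1) = 190 − 161 = 29.

29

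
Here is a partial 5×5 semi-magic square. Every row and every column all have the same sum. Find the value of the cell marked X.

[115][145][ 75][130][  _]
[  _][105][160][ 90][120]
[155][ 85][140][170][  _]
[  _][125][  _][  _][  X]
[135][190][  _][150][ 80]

Column 2 is complete and sums to 650; that is the magic constant.
Row 1: 115 + 145 + 75 + 130 + ? = 650, so (1,5) = 185.
The remaining cell in row 2 is (2,1) = 650 − 475 = 175.
The remaining cell in row 3 is (3,5) = 650 − 550 = 100.
Using row 5: 135 + 190 + 150 + 80 + ? → (5,3) = 650 − 555 = 95.
Column 1 must total 650; the given cells sum to 580, so (4,1) = 70.
Column 3: 75 + 160 + 140 + 95 + ? = 650, so (4,3) = 180.
Column 4 must total 650; the given cells sum to 540, so (4,4) = 110.
The remaining cell in column 5 is (4,5) = 650 − 485 = 165.

165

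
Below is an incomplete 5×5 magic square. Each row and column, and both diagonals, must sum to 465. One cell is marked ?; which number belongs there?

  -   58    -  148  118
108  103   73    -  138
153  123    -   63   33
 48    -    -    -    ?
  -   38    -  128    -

78

From row 2, 465 − (108 + 103 + 73 + 138) gives (2,4) = 43.
Row 3 must total 465; the given cells sum to 372, so (3,3) = 93.
Column 2: 58 + 103 + 123 + 38 + ? = 465, so (4,2) = 143.
Column 4 must total 465; the given cells sum to 382, so (4,4) = 83.
The remaining cell in anti-diagonal is (5,1) = 465 − 397 = 68.
Column 1: 108 + 153 + 48 + 68 + ? = 465, so (1,1) = 88.
Main diagonal must total 465; the given cells sum to 367, so (5,5) = 98.
Using row 1: 88 + 58 + 148 + 118 + ? → (1,3) = 465 − 412 = 53.
Using row 5: 68 + 38 + 128 + 98 + ? → (5,3) = 465 − 332 = 133.
Using column 3: 53 + 73 + 93 + 133 + ? → (4,3) = 465 − 352 = 113.
Using column 5: 118 + 138 + 33 + 98 + ? → (4,5) = 465 − 387 = 78.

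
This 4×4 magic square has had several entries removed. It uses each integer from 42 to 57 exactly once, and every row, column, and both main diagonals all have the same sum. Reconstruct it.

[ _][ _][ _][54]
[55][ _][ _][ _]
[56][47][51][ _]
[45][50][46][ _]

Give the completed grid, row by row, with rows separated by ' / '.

The entries are 42 through 57, which sum to 792, so each line sums to 792/4 = 198.
Row 3: 56 + 47 + 51 + ? = 198, so (3,4) = 44.
Row 4: 45 + 50 + 46 + ? = 198, so (4,4) = 57.
The remaining cell in column 1 is (1,1) = 198 − 156 = 42.
The remaining cell in column 4 is (2,4) = 198 − 155 = 43.
From main diagonal, 198 − (42 + 51 + 57) gives (2,2) = 48.
Anti-diagonal: 54 + 47 + 45 + ? = 198, so (2,3) = 52.
From column 2, 198 − (48 + 47 + 50) gives (1,2) = 53.
The remaining cell in column 3 is (1,3) = 198 − 149 = 49.

42 53 49 54 / 55 48 52 43 / 56 47 51 44 / 45 50 46 57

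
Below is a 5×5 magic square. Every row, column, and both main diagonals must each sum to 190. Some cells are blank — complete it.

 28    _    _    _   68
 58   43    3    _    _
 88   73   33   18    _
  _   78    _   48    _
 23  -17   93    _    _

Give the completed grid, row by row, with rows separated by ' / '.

28 13 -2 83 68 / 58 43 3 -12 98 / 88 73 33 18 -22 / -7 78 63 48 8 / 23 -17 93 53 38

The remaining cell in row 3 is (3,5) = 190 − 212 = -22.
Using column 1: 28 + 58 + 88 + 23 + ? → (4,1) = 190 − 197 = -7.
The remaining cell in column 2 is (1,2) = 190 − 177 = 13.
Main diagonal needs 190; the known cells sum to 152, so (5,5) = 38.
Anti-diagonal must total 190; the given cells sum to 202, so (2,4) = -12.
Using row 2: 58 + 43 + 3 + (-12) + ? → (2,5) = 190 − 92 = 98.
The remaining cell in row 5 is (5,4) = 190 − 137 = 53.
Column 4 needs 190; the known cells sum to 107, so (1,4) = 83.
The remaining cell in column 5 is (4,5) = 190 − 182 = 8.
Row 1 must total 190; the given cells sum to 192, so (1,3) = -2.
From row 4, 190 − (-7 + 78 + 48 + 8) gives (4,3) = 63.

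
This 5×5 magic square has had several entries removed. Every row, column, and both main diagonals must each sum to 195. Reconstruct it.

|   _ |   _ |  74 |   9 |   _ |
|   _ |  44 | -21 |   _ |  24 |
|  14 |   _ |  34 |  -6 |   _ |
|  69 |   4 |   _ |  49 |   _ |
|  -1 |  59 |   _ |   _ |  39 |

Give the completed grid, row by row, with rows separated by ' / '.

The remaining cell in main diagonal is (1,1) = 195 − 166 = 29.
Column 1 needs 195; the known cells sum to 111, so (2,1) = 84.
Row 2 must total 195; the given cells sum to 131, so (2,4) = 64.
Column 4 needs 195; the known cells sum to 116, so (5,4) = 79.
The remaining cell in anti-diagonal is (1,5) = 195 − 101 = 94.
Row 1 needs 195; the known cells sum to 206, so (1,2) = -11.
Row 5: -1 + 59 + 79 + 39 + ? = 195, so (5,3) = 19.
The remaining cell in column 2 is (3,2) = 195 − 96 = 99.
The remaining cell in column 3 is (4,3) = 195 − 106 = 89.
Using row 3: 14 + 99 + 34 + (-6) + ? → (3,5) = 195 − 141 = 54.
The remaining cell in row 4 is (4,5) = 195 − 211 = -16.

29 -11 74 9 94 / 84 44 -21 64 24 / 14 99 34 -6 54 / 69 4 89 49 -16 / -1 59 19 79 39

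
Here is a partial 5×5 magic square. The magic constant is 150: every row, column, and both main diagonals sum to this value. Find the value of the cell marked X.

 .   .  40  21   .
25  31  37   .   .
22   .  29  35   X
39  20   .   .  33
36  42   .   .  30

41

The remaining cell in column 1 is (1,1) = 150 − 122 = 28.
Main diagonal: 28 + 31 + 29 + 30 + ? = 150, so (4,4) = 32.
Row 4 must total 150; the given cells sum to 124, so (4,3) = 26.
From column 3, 150 − (40 + 37 + 29 + 26) gives (5,3) = 18.
Row 5 needs 150; the known cells sum to 126, so (5,4) = 24.
Column 4 needs 150; the known cells sum to 112, so (2,4) = 38.
The remaining cell in anti-diagonal is (1,5) = 150 − 123 = 27.
Using row 1: 28 + 40 + 21 + 27 + ? → (1,2) = 150 − 116 = 34.
Using row 2: 25 + 31 + 37 + 38 + ? → (2,5) = 150 − 131 = 19.
The remaining cell in column 2 is (3,2) = 150 − 127 = 23.
The remaining cell in column 5 is (3,5) = 150 − 109 = 41.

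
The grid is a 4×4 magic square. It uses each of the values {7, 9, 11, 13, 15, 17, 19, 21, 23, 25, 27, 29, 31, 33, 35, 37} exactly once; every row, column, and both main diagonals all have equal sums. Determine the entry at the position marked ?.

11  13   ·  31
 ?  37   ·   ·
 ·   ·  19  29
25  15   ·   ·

The 16 entries sum to 352, so each line sums to 352/4 = 88.
From row 1, 88 − (11 + 13 + 31) gives (1,3) = 33.
The remaining cell in column 2 is (3,2) = 88 − 65 = 23.
Main diagonal: 11 + 37 + 19 + ? = 88, so (4,4) = 21.
Anti-diagonal needs 88; the known cells sum to 79, so (2,3) = 9.
Row 3: 23 + 19 + 29 + ? = 88, so (3,1) = 17.
From row 4, 88 − (25 + 15 + 21) gives (4,3) = 27.
Column 1 needs 88; the known cells sum to 53, so (2,1) = 35.

35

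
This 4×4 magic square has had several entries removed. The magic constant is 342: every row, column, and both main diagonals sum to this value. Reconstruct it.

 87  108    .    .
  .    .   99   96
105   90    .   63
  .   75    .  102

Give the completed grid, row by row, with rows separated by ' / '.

87 108 66 81 / 78 69 99 96 / 105 90 84 63 / 72 75 93 102

From row 3, 342 − (105 + 90 + 63) gives (3,3) = 84.
Using column 2: 108 + 90 + 75 + ? → (2,2) = 342 − 273 = 69.
The remaining cell in column 4 is (1,4) = 342 − 261 = 81.
Anti-diagonal: 81 + 99 + 90 + ? = 342, so (4,1) = 72.
The remaining cell in row 1 is (1,3) = 342 − 276 = 66.
Row 2 must total 342; the given cells sum to 264, so (2,1) = 78.
Using row 4: 72 + 75 + 102 + ? → (4,3) = 342 − 249 = 93.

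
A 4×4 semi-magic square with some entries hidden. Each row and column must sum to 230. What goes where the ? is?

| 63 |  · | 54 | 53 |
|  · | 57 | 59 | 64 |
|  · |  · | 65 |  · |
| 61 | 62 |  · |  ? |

Using row 1: 63 + 54 + 53 + ? → (1,2) = 230 − 170 = 60.
Using row 2: 57 + 59 + 64 + ? → (2,1) = 230 − 180 = 50.
The remaining cell in column 1 is (3,1) = 230 − 174 = 56.
Column 2 needs 230; the known cells sum to 179, so (3,2) = 51.
Column 3 needs 230; the known cells sum to 178, so (4,3) = 52.
Using row 3: 56 + 51 + 65 + ? → (3,4) = 230 − 172 = 58.
Row 4 needs 230; the known cells sum to 175, so (4,4) = 55.

55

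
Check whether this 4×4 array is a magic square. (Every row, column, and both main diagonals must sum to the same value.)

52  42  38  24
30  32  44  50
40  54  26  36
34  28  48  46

Row 1: 52 + 42 + 38 + 24 = 156.
Row 2: 30 + 32 + 44 + 50 = 156.
Row 3: 40 + 54 + 26 + 36 = 156.
Row 4: 34 + 28 + 48 + 46 = 156.
Column 1: 52 + 30 + 40 + 34 = 156.
Column 2: 42 + 32 + 54 + 28 = 156.
Column 3: 38 + 44 + 26 + 48 = 156.
Column 4: 24 + 50 + 36 + 46 = 156.
Main diagonal: 52 + 32 + 26 + 46 = 156.
Anti-diagonal: 24 + 44 + 54 + 34 = 156.
All lines sum to 156.

Yes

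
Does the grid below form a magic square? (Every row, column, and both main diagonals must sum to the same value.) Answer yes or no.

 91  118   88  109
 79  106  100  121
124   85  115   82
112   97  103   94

Yes

Row 1: 91 + 118 + 88 + 109 = 406.
Row 2: 79 + 106 + 100 + 121 = 406.
Row 3: 124 + 85 + 115 + 82 = 406.
Row 4: 112 + 97 + 103 + 94 = 406.
Column 1: 91 + 79 + 124 + 112 = 406.
Column 2: 118 + 106 + 85 + 97 = 406.
Column 3: 88 + 100 + 115 + 103 = 406.
Column 4: 109 + 121 + 82 + 94 = 406.
Main diagonal: 91 + 106 + 115 + 94 = 406.
Anti-diagonal: 109 + 100 + 85 + 112 = 406.
All lines sum to 406.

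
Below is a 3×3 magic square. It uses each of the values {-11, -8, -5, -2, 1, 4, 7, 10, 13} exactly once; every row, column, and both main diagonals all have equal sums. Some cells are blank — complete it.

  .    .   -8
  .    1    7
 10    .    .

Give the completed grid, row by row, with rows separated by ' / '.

-2 13 -8 / -5 1 7 / 10 -11 4

The 9 entries sum to 9, so each line sums to 9/3 = 3.
The remaining cell in row 2 is (2,1) = 3 − 8 = -5.
From column 1, 3 − (-5 + 10) gives (1,1) = -2.
Column 3: -8 + 7 + ? = 3, so (3,3) = 4.
Row 1 needs 3; the known cells sum to -10, so (1,2) = 13.
From row 3, 3 − (10 + 4) gives (3,2) = -11.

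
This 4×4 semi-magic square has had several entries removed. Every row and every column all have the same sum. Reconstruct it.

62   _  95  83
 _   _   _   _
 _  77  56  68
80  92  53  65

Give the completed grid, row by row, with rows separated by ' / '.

62 50 95 83 / 59 71 86 74 / 89 77 56 68 / 80 92 53 65

Row 4 is already complete: 80 + 92 + 53 + 65 = 290, so that is the magic constant.
Row 1 needs 290; the known cells sum to 240, so (1,2) = 50.
Row 3 needs 290; the known cells sum to 201, so (3,1) = 89.
Using column 1: 62 + 89 + 80 + ? → (2,1) = 290 − 231 = 59.
Column 2 needs 290; the known cells sum to 219, so (2,2) = 71.
The remaining cell in column 3 is (2,3) = 290 − 204 = 86.
Column 4: 83 + 68 + 65 + ? = 290, so (2,4) = 74.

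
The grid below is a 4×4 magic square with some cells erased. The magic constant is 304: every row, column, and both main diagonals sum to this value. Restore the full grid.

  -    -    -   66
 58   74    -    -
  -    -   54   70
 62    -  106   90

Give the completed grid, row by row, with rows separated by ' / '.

From row 4, 304 − (62 + 106 + 90) gives (4,2) = 46.
The remaining cell in column 4 is (2,4) = 304 − 226 = 78.
Main diagonal needs 304; the known cells sum to 218, so (1,1) = 86.
Using row 2: 58 + 74 + 78 + ? → (2,3) = 304 − 210 = 94.
The remaining cell in column 1 is (3,1) = 304 − 206 = 98.
From column 3, 304 − (94 + 54 + 106) gives (1,3) = 50.
Anti-diagonal needs 304; the known cells sum to 222, so (3,2) = 82.
Using row 1: 86 + 50 + 66 + ? → (1,2) = 304 − 202 = 102.

86 102 50 66 / 58 74 94 78 / 98 82 54 70 / 62 46 106 90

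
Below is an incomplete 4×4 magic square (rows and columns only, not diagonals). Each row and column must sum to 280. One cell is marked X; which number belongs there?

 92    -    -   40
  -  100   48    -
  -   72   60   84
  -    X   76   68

56

Using row 3: 72 + 60 + 84 + ? → (3,1) = 280 − 216 = 64.
Using column 3: 48 + 60 + 76 + ? → (1,3) = 280 − 184 = 96.
The remaining cell in column 4 is (2,4) = 280 − 192 = 88.
Row 1: 92 + 96 + 40 + ? = 280, so (1,2) = 52.
Using row 2: 100 + 48 + 88 + ? → (2,1) = 280 − 236 = 44.
Using column 1: 92 + 44 + 64 + ? → (4,1) = 280 − 200 = 80.
The remaining cell in column 2 is (4,2) = 280 − 224 = 56.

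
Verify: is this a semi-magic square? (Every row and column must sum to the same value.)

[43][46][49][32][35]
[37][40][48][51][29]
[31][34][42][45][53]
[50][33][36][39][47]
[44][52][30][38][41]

Row 1: 43 + 46 + 49 + 32 + 35 = 205.
Row 2: 37 + 40 + 48 + 51 + 29 = 205.
Row 3: 31 + 34 + 42 + 45 + 53 = 205.
Row 4: 50 + 33 + 36 + 39 + 47 = 205.
Row 5: 44 + 52 + 30 + 38 + 41 = 205.
Column 1: 43 + 37 + 31 + 50 + 44 = 205.
Column 2: 46 + 40 + 34 + 33 + 52 = 205.
Column 3: 49 + 48 + 42 + 36 + 30 = 205.
Column 4: 32 + 51 + 45 + 39 + 38 = 205.
Column 5: 35 + 29 + 53 + 47 + 41 = 205.
All lines sum to 205.

Yes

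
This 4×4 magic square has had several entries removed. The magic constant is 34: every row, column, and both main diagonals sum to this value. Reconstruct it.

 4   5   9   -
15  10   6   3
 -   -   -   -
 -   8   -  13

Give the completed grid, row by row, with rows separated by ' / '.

4 5 9 16 / 15 10 6 3 / 14 11 7 2 / 1 8 12 13

The remaining cell in row 1 is (1,4) = 34 − 18 = 16.
From column 2, 34 − (5 + 10 + 8) gives (3,2) = 11.
Column 4 needs 34; the known cells sum to 32, so (3,4) = 2.
Main diagonal needs 34; the known cells sum to 27, so (3,3) = 7.
The remaining cell in anti-diagonal is (4,1) = 34 − 33 = 1.
Using row 3: 11 + 7 + 2 + ? → (3,1) = 34 − 20 = 14.
Using row 4: 1 + 8 + 13 + ? → (4,3) = 34 − 22 = 12.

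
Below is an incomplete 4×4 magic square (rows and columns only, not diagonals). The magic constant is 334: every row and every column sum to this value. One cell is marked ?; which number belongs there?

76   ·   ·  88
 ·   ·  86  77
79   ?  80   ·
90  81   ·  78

Row 4: 90 + 81 + 78 + ? = 334, so (4,3) = 85.
Using column 1: 76 + 79 + 90 + ? → (2,1) = 334 − 245 = 89.
Column 3 must total 334; the given cells sum to 251, so (1,3) = 83.
The remaining cell in column 4 is (3,4) = 334 − 243 = 91.
Using row 1: 76 + 83 + 88 + ? → (1,2) = 334 − 247 = 87.
Row 2: 89 + 86 + 77 + ? = 334, so (2,2) = 82.
Row 3 needs 334; the known cells sum to 250, so (3,2) = 84.

84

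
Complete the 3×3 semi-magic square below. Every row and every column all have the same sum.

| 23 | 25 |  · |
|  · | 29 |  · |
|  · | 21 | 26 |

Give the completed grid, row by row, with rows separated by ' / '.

23 25 27 / 24 29 22 / 28 21 26

Column 2 is already complete: 25 + 29 + 21 = 75, so that is the magic constant.
From row 1, 75 − (23 + 25) gives (1,3) = 27.
From row 3, 75 − (21 + 26) gives (3,1) = 28.
Column 1: 23 + 28 + ? = 75, so (2,1) = 24.
Column 3 must total 75; the given cells sum to 53, so (2,3) = 22.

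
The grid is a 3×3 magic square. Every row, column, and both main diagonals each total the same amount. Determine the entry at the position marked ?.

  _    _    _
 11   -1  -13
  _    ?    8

-7

Row 2 is complete and sums to -3; that is the magic constant.
The remaining cell in column 3 is (1,3) = -3 − (-5) = 2.
From main diagonal, -3 − (-1 + 8) gives (1,1) = -10.
Anti-diagonal must total -3; the given cells sum to 1, so (3,1) = -4.
Row 1: -10 + 2 + ? = -3, so (1,2) = 5.
Using row 3: -4 + 8 + ? → (3,2) = -3 − 4 = -7.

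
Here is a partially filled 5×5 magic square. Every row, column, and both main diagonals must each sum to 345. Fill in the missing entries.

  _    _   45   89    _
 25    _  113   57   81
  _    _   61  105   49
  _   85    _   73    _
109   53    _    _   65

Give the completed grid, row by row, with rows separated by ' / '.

Row 2 needs 345; the known cells sum to 276, so (2,2) = 69.
Column 4: 89 + 57 + 105 + 73 + ? = 345, so (5,4) = 21.
Main diagonal: 69 + 61 + 73 + 65 + ? = 345, so (1,1) = 77.
Anti-diagonal needs 345; the known cells sum to 312, so (1,5) = 33.
From row 1, 345 − (77 + 45 + 89 + 33) gives (1,2) = 101.
From row 5, 345 − (109 + 53 + 21 + 65) gives (5,3) = 97.
Using column 2: 101 + 69 + 85 + 53 + ? → (3,2) = 345 − 308 = 37.
Column 3 must total 345; the given cells sum to 316, so (4,3) = 29.
The remaining cell in column 5 is (4,5) = 345 − 228 = 117.
Row 3 needs 345; the known cells sum to 252, so (3,1) = 93.
From row 4, 345 − (85 + 29 + 73 + 117) gives (4,1) = 41.

77 101 45 89 33 / 25 69 113 57 81 / 93 37 61 105 49 / 41 85 29 73 117 / 109 53 97 21 65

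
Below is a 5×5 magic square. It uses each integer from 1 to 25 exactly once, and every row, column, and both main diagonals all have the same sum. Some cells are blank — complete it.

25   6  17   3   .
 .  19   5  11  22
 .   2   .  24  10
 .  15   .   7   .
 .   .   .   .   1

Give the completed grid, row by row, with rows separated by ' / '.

25 6 17 3 14 / 8 19 5 11 22 / 16 2 13 24 10 / 4 15 21 7 18 / 12 23 9 20 1

The entries are 1 through 25, which sum to 325, so each line sums to 325/5 = 65.
Row 1: 25 + 6 + 17 + 3 + ? = 65, so (1,5) = 14.
Row 2: 19 + 5 + 11 + 22 + ? = 65, so (2,1) = 8.
Column 2 needs 65; the known cells sum to 42, so (5,2) = 23.
Column 4 needs 65; the known cells sum to 45, so (5,4) = 20.
Using column 5: 14 + 22 + 10 + 1 + ? → (4,5) = 65 − 47 = 18.
The remaining cell in main diagonal is (3,3) = 65 − 52 = 13.
Anti-diagonal needs 65; the known cells sum to 53, so (5,1) = 12.
The remaining cell in row 3 is (3,1) = 65 − 49 = 16.
Row 5: 12 + 23 + 20 + 1 + ? = 65, so (5,3) = 9.
The remaining cell in column 1 is (4,1) = 65 − 61 = 4.
The remaining cell in column 3 is (4,3) = 65 − 44 = 21.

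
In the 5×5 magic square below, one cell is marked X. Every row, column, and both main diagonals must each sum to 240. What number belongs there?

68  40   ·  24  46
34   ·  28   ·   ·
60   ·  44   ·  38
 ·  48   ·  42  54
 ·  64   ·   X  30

58

Using row 1: 68 + 40 + 24 + 46 + ? → (1,3) = 240 − 178 = 62.
Column 5: 46 + 38 + 54 + 30 + ? = 240, so (2,5) = 72.
From main diagonal, 240 − (68 + 44 + 42 + 30) gives (2,2) = 56.
From row 2, 240 − (34 + 56 + 28 + 72) gives (2,4) = 50.
The remaining cell in column 2 is (3,2) = 240 − 208 = 32.
Anti-diagonal must total 240; the given cells sum to 188, so (5,1) = 52.
Using row 3: 60 + 32 + 44 + 38 + ? → (3,4) = 240 − 174 = 66.
Column 1: 68 + 34 + 60 + 52 + ? = 240, so (4,1) = 26.
From column 4, 240 − (24 + 50 + 66 + 42) gives (5,4) = 58.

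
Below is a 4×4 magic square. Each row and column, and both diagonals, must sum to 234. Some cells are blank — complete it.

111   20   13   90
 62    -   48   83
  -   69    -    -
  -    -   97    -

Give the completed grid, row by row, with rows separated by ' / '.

From row 2, 234 − (62 + 48 + 83) gives (2,2) = 41.
Using column 2: 20 + 41 + 69 + ? → (4,2) = 234 − 130 = 104.
Column 3 must total 234; the given cells sum to 158, so (3,3) = 76.
Using main diagonal: 111 + 41 + 76 + ? → (4,4) = 234 − 228 = 6.
Anti-diagonal needs 234; the known cells sum to 207, so (4,1) = 27.
Column 1 needs 234; the known cells sum to 200, so (3,1) = 34.
Column 4 needs 234; the known cells sum to 179, so (3,4) = 55.

111 20 13 90 / 62 41 48 83 / 34 69 76 55 / 27 104 97 6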